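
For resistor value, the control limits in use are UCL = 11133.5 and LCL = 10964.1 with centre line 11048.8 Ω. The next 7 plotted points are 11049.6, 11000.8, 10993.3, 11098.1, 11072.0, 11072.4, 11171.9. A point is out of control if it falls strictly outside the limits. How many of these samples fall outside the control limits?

Compare each point to [10964.1, 11133.5]: sample 7 = 11171.9 > UCL.

1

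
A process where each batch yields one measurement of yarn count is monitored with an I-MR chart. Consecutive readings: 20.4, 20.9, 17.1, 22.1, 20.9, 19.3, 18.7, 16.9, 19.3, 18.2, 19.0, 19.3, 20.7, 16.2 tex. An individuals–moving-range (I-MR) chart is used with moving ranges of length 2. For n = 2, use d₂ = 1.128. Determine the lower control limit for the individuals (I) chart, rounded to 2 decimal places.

14.10

X̄ = (20.4 + 20.9 + 17.1 + 22.1 + 20.9 + 19.3 + 18.7 + 16.9 + 19.3 + 18.2 + 19.0 + 19.3 + 20.7 + 16.2) / 14 = 19.2143
Moving ranges: 0.5, 3.8, 5.0, 1.2, 1.6, 0.6, 1.8, 2.4, 1.1, 0.8, 0.3, 1.4, 4.5; M̄R̄ = 25.0000 / 13 = 1.9231
LCL = X̄ − 3·M̄R̄/d₂ = 19.2143 − 3 × 1.9231 / 1.128 = 14.0997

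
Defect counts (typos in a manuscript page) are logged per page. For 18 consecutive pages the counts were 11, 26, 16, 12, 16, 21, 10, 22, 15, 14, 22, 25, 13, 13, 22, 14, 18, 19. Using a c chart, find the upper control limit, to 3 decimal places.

29.596

c̄ = (11 + 26 + 16 + 12 + 16 + 21 + 10 + 22 + 15 + 14 + 22 + 25 + 13 + 13 + 22 + 14 + 18 + 19) / 18 = 309 / 18 = 17.1667
UCL = c̄ + 3√c̄ = 17.1667 + 3 × √17.1667 = 17.1667 + 3 × 4.1433 = 29.5965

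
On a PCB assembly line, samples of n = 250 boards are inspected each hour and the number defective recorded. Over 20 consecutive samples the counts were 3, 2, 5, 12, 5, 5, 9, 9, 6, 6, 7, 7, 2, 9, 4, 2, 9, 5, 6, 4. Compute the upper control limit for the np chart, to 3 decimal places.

13.021

p̄ = Σdᵢ / (k·n) = 117 / (20 × 250) = 0.02340
UCL = np̄ + 3·√(np̄(1−p̄)) = 5.8500 + 3 × √(5.8500×0.97660) = 5.8500 + 3 × 2.3902 = 13.0206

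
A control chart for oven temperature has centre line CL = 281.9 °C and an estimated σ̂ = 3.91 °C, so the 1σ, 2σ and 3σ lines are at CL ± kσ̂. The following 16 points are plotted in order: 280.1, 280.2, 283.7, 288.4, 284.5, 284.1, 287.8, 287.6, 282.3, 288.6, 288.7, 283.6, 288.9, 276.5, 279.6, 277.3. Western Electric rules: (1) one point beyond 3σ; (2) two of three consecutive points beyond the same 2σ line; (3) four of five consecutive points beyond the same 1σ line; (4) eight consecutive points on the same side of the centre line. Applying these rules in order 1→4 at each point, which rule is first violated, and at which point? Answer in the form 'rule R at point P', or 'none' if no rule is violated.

Zone of each point (C = within 1σ̂, B = 1σ̂–2σ̂, A = 2σ̂–3σ̂, * = beyond 3σ̂; sign = side of CL): 1:-C, 2:-C, 3:+C, 4:+B, 5:+C, 6:+C, 7:+B, 8:+B, 9:+C, 10:+B, 11:+B, 12:+C, 13:+B, 14:-B, 15:-C, 16:-B
Rule 4 (eight consecutive points on the same side of the centre line) is satisfied at point 10.

rule 4 at point 10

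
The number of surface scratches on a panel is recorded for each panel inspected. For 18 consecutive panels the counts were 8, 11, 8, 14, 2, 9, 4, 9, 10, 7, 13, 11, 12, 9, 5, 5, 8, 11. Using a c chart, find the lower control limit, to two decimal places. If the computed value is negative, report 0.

c̄ = (8 + 11 + 8 + 14 + 2 + 9 + 4 + 9 + 10 + 7 + 13 + 11 + 12 + 9 + 5 + 5 + 8 + 11) / 18 = 156 / 18 = 8.6667
LCL = c̄ − 3√c̄ = 8.6667 − 3 × 2.9439 = -0.1651 → 0 (cannot be negative)

0.00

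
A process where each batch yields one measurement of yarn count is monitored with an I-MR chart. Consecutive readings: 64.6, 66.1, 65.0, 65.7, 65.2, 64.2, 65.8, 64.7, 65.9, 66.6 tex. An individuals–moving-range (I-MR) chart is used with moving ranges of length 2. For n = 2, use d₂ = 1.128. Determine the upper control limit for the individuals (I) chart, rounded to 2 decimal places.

68.16

X̄ = (64.6 + 66.1 + 65.0 + 65.7 + 65.2 + 64.2 + 65.8 + 64.7 + 65.9 + 66.6) / 10 = 65.3800
Moving ranges: 1.5, 1.1, 0.7, 0.5, 1.0, 1.6, 1.1, 1.2, 0.7; M̄R̄ = 9.4000 / 9 = 1.0444
UCL = X̄ + 3·M̄R̄/d₂ = 65.3800 + 3 × 1.0444 / 1.128 = 68.1578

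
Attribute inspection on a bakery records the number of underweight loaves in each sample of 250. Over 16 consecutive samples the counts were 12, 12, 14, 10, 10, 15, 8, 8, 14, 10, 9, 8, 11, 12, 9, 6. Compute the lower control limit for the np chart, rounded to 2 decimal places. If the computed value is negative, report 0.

p̄ = Σdᵢ / (k·n) = 168 / (16 × 250) = 0.04200
LCL = np̄ − 3·√(np̄(1−p̄)) = 10.5000 − 3 × 3.1716 = 0.9852

0.99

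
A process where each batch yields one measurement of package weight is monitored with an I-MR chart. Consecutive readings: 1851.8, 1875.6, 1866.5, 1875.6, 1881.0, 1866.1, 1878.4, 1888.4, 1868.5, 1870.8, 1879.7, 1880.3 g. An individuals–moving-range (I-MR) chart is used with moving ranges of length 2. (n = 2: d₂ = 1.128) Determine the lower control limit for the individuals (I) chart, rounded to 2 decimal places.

1845.44

X̄ = (1851.8 + 1875.6 + 1866.5 + 1875.6 + 1881.0 + 1866.1 + 1878.4 + 1888.4 + 1868.5 + 1870.8 + 1879.7 + 1880.3) / 12 = 1873.5583
Moving ranges: 23.8, 9.1, 9.1, 5.4, 14.9, 12.3, 10.0, 19.9, 2.3, 8.9, 0.6; M̄R̄ = 116.3000 / 11 = 10.5727
LCL = X̄ − 3·M̄R̄/d₂ = 1873.5583 − 3 × 10.5727 / 1.128 = 1845.4394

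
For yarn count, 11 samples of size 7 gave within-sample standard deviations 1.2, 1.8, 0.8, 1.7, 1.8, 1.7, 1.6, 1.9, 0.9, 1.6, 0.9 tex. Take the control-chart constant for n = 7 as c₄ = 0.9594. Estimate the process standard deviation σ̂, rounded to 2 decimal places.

s̄ = (1.2 + 1.8 + 0.8 + 1.7 + 1.8 + 1.7 + 1.6 + 1.9 + 0.9 + 1.6 + 0.9) / 11 = 1.4455
σ̂ = s̄ / c₄ = 1.4455 / 0.9594 = 1.5066

1.51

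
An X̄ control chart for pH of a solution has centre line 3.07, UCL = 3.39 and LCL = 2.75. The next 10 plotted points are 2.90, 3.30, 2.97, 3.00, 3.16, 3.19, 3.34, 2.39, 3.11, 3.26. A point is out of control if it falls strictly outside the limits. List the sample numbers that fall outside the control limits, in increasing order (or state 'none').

Compare each point to [2.75, 3.39]: sample 8 = 2.39 < LCL.

8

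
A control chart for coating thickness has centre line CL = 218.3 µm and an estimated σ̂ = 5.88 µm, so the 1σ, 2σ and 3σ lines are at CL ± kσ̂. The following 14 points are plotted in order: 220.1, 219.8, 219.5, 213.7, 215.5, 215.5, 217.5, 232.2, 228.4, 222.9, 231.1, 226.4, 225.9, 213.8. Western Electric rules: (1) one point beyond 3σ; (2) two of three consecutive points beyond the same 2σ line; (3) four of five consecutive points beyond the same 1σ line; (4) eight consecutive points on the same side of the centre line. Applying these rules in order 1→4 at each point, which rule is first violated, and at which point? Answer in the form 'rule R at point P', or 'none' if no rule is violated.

rule 3 at point 12

Zone of each point (C = within 1σ̂, B = 1σ̂–2σ̂, A = 2σ̂–3σ̂, * = beyond 3σ̂; sign = side of CL): 1:+C, 2:+C, 3:+C, 4:-C, 5:-C, 6:-C, 7:-C, 8:+A, 9:+B, 10:+C, 11:+A, 12:+B, 13:+B, 14:-C
Rule 3 (four of five consecutive points beyond the same 1σ limit) is satisfied at point 12.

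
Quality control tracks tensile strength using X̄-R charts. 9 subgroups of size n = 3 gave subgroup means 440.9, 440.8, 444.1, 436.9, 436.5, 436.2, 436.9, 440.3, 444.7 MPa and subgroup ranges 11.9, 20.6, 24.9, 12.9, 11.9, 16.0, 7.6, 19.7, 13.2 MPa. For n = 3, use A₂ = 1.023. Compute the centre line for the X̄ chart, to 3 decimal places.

X̄̄ = (440.9 + 440.8 + 444.1 + 436.9 + 436.5 + 436.2 + 436.9 + 440.3 + 444.7) / 9 = 3957.3000 / 9 = 439.7000
CL = X̄̄ = 439.7000

439.700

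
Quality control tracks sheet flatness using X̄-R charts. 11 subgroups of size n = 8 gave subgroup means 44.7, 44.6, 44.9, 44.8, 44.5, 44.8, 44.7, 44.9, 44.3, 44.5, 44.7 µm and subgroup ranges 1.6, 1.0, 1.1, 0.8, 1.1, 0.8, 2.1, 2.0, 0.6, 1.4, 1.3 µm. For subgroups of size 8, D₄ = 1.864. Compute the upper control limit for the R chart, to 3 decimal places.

2.338

R̄ = (1.6 + 1.0 + 1.1 + 0.8 + 1.1 + 0.8 + 2.1 + 2.0 + 0.6 + 1.4 + 1.3) / 11 = 13.8000 / 11 = 1.2545
UCL_R = D₄·R̄ = 1.864 × 1.2545 = 2.3385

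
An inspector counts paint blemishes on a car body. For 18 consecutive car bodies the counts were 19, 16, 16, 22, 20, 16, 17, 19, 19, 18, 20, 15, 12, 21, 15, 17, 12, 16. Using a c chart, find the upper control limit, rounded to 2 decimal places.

29.67

c̄ = (19 + 16 + 16 + 22 + 20 + 16 + 17 + 19 + 19 + 18 + 20 + 15 + 12 + 21 + 15 + 17 + 12 + 16) / 18 = 310 / 18 = 17.2222
UCL = c̄ + 3√c̄ = 17.2222 + 3 × √17.2222 = 17.2222 + 3 × 4.1500 = 29.6721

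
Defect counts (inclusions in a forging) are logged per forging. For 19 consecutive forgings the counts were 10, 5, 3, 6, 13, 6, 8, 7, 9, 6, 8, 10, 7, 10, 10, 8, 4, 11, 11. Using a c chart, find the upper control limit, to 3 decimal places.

c̄ = (10 + 5 + 3 + 6 + 13 + 6 + 8 + 7 + 9 + 6 + 8 + 10 + 7 + 10 + 10 + 8 + 4 + 11 + 11) / 19 = 152 / 19 = 8.0000
UCL = c̄ + 3√c̄ = 8.0000 + 3 × √8.0000 = 8.0000 + 3 × 2.8284 = 16.4853

16.485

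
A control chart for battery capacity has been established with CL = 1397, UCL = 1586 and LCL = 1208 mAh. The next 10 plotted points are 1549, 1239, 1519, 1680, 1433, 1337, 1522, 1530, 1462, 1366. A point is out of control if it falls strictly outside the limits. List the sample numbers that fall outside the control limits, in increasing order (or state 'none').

Compare each point to [1208, 1586]: sample 4 = 1680 > UCL.

4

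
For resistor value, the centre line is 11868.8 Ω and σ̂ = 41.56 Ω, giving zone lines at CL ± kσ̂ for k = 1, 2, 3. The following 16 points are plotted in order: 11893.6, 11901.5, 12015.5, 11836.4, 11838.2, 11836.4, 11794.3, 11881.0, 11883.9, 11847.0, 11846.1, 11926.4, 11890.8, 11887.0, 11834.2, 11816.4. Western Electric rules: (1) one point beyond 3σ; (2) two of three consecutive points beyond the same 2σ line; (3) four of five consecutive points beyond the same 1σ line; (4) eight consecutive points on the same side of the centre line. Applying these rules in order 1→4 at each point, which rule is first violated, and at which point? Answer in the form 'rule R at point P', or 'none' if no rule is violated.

Zone of each point (C = within 1σ̂, B = 1σ̂–2σ̂, A = 2σ̂–3σ̂, * = beyond 3σ̂; sign = side of CL): 1:+C, 2:+C, 3:+*, 4:-C, 5:-C, 6:-C, 7:-B, 8:+C, 9:+C, 10:-C, 11:-C, 12:+B, 13:+C, 14:+C, 15:-C, 16:-B
Rule 1 (one point beyond the 3σ limits) is satisfied at point 3.

rule 1 at point 3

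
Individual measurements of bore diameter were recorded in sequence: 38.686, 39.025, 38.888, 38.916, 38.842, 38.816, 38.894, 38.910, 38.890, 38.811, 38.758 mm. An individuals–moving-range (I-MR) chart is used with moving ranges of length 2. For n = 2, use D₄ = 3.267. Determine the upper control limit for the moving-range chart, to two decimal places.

Moving ranges: 0.339, 0.137, 0.028, 0.074, 0.026, 0.078, 0.016, 0.020, 0.079, 0.053; M̄R̄ = 0.8500 / 10 = 0.0850
UCL_MR = D₄·M̄R̄ = 3.267 × 0.0850 = 0.2777

0.28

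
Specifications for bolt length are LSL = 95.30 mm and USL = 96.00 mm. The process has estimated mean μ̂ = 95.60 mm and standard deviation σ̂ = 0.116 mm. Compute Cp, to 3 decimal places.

Cp = (USL − LSL) / (6σ̂) = (96.00 − 95.30) / (6 × 0.116) = 0.7000 / 0.6960 = 1.0057

1.006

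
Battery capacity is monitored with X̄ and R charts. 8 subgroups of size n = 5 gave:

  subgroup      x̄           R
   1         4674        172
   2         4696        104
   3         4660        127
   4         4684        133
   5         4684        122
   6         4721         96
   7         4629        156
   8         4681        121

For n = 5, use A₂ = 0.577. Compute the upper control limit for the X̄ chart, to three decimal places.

X̄̄ = (4674 + 4696 + 4660 + 4684 + 4684 + 4721 + 4629 + 4681) / 8 = 37429.0000 / 8 = 4678.6250
R̄ = (172 + 104 + 127 + 133 + 122 + 96 + 156 + 121) / 8 = 1031.0000 / 8 = 128.8750
UCL = X̄̄ + A₂·R̄ = 4678.6250 + 0.577 × 128.8750 = 4752.9859

4752.986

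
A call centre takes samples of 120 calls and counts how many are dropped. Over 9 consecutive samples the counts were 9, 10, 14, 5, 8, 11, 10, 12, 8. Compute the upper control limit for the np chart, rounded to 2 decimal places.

p̄ = Σdᵢ / (k·n) = 87 / (9 × 120) = 0.08056
UCL = np̄ + 3·√(np̄(1−p̄)) = 9.6667 + 3 × √(9.6667×0.91944) = 9.6667 + 3 × 2.9813 = 18.6105

18.61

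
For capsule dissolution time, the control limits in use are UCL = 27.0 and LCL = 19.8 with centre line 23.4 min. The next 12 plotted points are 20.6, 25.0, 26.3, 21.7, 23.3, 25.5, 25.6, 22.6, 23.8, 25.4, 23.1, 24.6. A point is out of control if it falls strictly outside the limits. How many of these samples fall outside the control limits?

0

All 12 points lie within [19.8, 27.0].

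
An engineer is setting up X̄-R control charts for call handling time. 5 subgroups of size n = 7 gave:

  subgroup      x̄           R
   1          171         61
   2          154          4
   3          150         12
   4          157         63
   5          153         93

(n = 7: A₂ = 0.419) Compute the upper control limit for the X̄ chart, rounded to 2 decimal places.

176.53

X̄̄ = (171 + 154 + 150 + 157 + 153) / 5 = 785.0000 / 5 = 157.0000
R̄ = (61 + 4 + 12 + 63 + 93) / 5 = 233.0000 / 5 = 46.6000
UCL = X̄̄ + A₂·R̄ = 157.0000 + 0.419 × 46.6000 = 176.5254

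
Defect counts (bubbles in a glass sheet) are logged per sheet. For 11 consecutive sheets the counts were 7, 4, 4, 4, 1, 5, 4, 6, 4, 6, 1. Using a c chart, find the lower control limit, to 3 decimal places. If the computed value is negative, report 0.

0.000

c̄ = (7 + 4 + 4 + 4 + 1 + 5 + 4 + 6 + 4 + 6 + 1) / 11 = 46 / 11 = 4.1818
LCL = c̄ − 3√c̄ = 4.1818 − 3 × 2.0449 = -1.9530 → 0 (cannot be negative)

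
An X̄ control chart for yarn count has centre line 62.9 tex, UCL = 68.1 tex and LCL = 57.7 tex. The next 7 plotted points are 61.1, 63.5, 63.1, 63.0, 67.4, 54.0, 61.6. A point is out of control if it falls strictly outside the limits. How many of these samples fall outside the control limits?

1

Compare each point to [57.7, 68.1]: sample 6 = 54.0 < LCL.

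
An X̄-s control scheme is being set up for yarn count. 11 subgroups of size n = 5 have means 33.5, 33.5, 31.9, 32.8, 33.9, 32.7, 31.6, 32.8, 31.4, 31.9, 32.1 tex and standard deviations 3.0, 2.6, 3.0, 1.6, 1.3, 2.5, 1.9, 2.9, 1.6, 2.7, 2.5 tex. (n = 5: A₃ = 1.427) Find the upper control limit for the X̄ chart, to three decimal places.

X̄̄ = (33.5 + 33.5 + 31.9 + 32.8 + 33.9 + 32.7 + 31.6 + 32.8 + 31.4 + 31.9 + 32.1) / 11 = 32.5545
s̄ = (3.0 + 2.6 + 3.0 + 1.6 + 1.3 + 2.5 + 1.9 + 2.9 + 1.6 + 2.7 + 2.5) / 11 = 2.3273
UCL = X̄̄ + A₃·s̄ = 32.5545 + 1.427 × 2.3273 = 35.8756

35.876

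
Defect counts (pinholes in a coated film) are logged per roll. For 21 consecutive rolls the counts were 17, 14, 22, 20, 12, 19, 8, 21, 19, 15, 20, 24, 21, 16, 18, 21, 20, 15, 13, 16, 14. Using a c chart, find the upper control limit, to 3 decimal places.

c̄ = (17 + 14 + 22 + 20 + 12 + 19 + 8 + 21 + 19 + 15 + 20 + 24 + 21 + 16 + 18 + 21 + 20 + 15 + 13 + 16 + 14) / 21 = 365 / 21 = 17.3810
UCL = c̄ + 3√c̄ = 17.3810 + 3 × √17.3810 = 17.3810 + 3 × 4.1690 = 29.8881

29.888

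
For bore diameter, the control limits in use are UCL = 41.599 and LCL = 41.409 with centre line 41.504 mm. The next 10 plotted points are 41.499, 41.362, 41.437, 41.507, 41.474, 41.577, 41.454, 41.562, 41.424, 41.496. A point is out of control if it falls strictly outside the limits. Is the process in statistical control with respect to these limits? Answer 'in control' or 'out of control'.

out of control

Compare each point to [41.409, 41.599]: sample 2 = 41.362 < LCL.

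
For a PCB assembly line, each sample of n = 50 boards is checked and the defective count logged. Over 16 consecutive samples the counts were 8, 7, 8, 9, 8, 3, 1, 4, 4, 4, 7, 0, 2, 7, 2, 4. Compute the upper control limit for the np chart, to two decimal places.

p̄ = Σdᵢ / (k·n) = 78 / (16 × 50) = 0.09750
UCL = np̄ + 3·√(np̄(1−p̄)) = 4.8750 + 3 × √(4.8750×0.90250) = 4.8750 + 3 × 2.0975 = 11.1676

11.17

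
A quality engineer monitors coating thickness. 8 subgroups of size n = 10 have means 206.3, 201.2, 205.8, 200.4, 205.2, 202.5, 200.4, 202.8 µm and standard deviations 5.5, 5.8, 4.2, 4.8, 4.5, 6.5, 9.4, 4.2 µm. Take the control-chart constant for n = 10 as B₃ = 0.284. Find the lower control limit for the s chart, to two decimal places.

s̄ = (5.5 + 5.8 + 4.2 + 4.8 + 4.5 + 6.5 + 9.4 + 4.2) / 8 = 5.6125
LCL_s = B₃·s̄ = 0.284 × 5.6125 = 1.5939

1.59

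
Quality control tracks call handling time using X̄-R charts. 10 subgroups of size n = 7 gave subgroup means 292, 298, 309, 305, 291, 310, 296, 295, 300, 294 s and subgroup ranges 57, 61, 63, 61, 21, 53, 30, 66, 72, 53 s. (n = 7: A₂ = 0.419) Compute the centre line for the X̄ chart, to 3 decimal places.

299.000

X̄̄ = (292 + 298 + 309 + 305 + 291 + 310 + 296 + 295 + 300 + 294) / 10 = 2990.0000 / 10 = 299.0000
CL = X̄̄ = 299.0000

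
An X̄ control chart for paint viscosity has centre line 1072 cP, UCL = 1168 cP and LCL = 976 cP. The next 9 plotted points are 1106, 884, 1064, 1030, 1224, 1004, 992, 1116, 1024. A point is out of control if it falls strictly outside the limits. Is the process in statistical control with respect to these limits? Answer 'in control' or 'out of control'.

out of control

Compare each point to [976, 1168]: sample 2 = 884 < LCL; sample 5 = 1224 > UCL.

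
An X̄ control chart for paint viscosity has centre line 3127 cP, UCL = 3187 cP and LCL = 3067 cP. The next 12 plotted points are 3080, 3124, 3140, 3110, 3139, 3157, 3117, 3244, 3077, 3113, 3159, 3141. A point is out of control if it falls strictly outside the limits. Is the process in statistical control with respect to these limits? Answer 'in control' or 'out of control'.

out of control

Compare each point to [3067, 3187]: sample 8 = 3244 > UCL.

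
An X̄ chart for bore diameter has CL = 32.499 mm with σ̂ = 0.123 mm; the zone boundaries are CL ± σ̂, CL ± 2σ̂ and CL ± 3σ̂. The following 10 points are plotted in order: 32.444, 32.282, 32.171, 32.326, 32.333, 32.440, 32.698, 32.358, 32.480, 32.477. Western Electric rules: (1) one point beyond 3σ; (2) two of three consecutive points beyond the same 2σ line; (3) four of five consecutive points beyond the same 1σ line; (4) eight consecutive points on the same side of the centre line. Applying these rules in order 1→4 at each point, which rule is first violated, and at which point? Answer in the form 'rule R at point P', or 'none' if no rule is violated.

rule 3 at point 5

Zone of each point (C = within 1σ̂, B = 1σ̂–2σ̂, A = 2σ̂–3σ̂, * = beyond 3σ̂; sign = side of CL): 1:-C, 2:-B, 3:-A, 4:-B, 5:-B, 6:-C, 7:+B, 8:-B, 9:-C, 10:-C
Rule 3 (four of five consecutive points beyond the same 1σ limit) is satisfied at point 5.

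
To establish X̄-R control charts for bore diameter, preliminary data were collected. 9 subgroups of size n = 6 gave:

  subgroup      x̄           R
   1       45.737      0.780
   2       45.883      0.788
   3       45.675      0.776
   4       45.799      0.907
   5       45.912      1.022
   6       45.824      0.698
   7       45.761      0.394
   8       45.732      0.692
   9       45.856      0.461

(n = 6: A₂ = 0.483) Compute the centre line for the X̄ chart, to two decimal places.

45.80

X̄̄ = (45.737 + 45.883 + 45.675 + 45.799 + 45.912 + 45.824 + 45.761 + 45.732 + 45.856) / 9 = 412.1790 / 9 = 45.7977
CL = X̄̄ = 45.7977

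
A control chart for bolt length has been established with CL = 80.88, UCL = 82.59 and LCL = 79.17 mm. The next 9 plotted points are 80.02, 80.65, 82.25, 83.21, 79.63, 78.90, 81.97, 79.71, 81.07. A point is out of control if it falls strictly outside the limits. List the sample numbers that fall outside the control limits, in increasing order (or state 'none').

4, 6

Compare each point to [79.17, 82.59]: sample 4 = 83.21 > UCL; sample 6 = 78.90 < LCL.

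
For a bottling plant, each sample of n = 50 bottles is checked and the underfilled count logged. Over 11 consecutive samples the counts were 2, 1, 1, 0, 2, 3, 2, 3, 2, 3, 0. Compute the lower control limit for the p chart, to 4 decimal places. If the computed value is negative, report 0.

0.0000

p̄ = Σdᵢ / (k·n) = 19 / (11 × 50) = 0.03455
LCL = p̄ − 3·√(p̄(1−p̄)/n) = 0.03455 − 3 × 0.02583 = -0.04294 → 0 (negative, so LCL = 0)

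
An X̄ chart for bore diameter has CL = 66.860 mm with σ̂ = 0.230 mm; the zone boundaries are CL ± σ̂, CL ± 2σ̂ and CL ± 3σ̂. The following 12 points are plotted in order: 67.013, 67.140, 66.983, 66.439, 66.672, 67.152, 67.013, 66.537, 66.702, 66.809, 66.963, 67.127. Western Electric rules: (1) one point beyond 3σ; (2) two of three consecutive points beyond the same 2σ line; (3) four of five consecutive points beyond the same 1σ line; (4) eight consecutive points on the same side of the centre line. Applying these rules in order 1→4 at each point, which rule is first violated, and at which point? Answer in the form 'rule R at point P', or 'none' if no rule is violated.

none

Zone of each point (C = within 1σ̂, B = 1σ̂–2σ̂, A = 2σ̂–3σ̂, * = beyond 3σ̂; sign = side of CL): 1:+C, 2:+B, 3:+C, 4:-B, 5:-C, 6:+B, 7:+C, 8:-B, 9:-C, 10:-C, 11:+C, 12:+B
No rule fires across all 12 points.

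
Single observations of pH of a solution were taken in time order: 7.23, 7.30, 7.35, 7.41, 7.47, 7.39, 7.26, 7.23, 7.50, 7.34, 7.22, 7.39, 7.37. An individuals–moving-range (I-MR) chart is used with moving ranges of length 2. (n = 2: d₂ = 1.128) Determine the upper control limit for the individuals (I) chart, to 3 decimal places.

X̄ = (7.23 + 7.30 + 7.35 + 7.41 + 7.47 + 7.39 + 7.26 + 7.23 + 7.50 + 7.34 + 7.22 + 7.39 + 7.37) / 13 = 7.3431
Moving ranges: 0.07, 0.05, 0.06, 0.06, 0.08, 0.13, 0.03, 0.27, 0.16, 0.12, 0.17, 0.02; M̄R̄ = 1.2200 / 12 = 0.1017
UCL = X̄ + 3·M̄R̄/d₂ = 7.3431 + 3 × 0.1017 / 1.128 = 7.6135

7.613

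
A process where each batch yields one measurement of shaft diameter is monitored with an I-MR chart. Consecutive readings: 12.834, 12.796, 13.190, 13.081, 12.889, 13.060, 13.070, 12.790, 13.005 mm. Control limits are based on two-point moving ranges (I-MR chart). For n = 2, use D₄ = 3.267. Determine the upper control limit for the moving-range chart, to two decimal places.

0.58

Moving ranges: 0.038, 0.394, 0.109, 0.192, 0.171, 0.010, 0.280, 0.215; M̄R̄ = 1.4090 / 8 = 0.1761
UCL_MR = D₄·M̄R̄ = 3.267 × 0.1761 = 0.5754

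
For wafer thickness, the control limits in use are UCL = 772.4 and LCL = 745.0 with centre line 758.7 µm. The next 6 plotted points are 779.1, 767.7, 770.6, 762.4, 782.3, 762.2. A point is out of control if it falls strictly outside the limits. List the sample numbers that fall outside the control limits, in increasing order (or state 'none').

1, 5

Compare each point to [745.0, 772.4]: sample 1 = 779.1 > UCL; sample 5 = 782.3 > UCL.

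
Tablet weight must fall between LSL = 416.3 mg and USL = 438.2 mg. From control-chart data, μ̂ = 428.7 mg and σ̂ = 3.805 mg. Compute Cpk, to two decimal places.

0.83

Cpu = (USL − μ̂) / (3σ̂) = (438.2 − 428.7) / (3 × 3.805) = 0.8322; Cpl = (μ̂ − LSL) / (3σ̂) = (428.7 − 416.3) / (3 × 3.805) = 1.0863; Cpk = min(Cpu, Cpl) = 0.8322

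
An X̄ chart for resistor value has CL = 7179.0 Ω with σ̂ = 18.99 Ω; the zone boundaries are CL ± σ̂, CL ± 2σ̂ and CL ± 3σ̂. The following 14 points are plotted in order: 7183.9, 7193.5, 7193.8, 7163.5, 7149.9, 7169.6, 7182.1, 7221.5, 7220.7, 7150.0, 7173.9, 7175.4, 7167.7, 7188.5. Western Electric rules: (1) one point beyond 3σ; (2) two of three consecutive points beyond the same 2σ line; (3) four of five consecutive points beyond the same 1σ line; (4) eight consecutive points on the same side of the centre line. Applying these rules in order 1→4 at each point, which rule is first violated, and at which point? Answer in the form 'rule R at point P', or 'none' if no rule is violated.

Zone of each point (C = within 1σ̂, B = 1σ̂–2σ̂, A = 2σ̂–3σ̂, * = beyond 3σ̂; sign = side of CL): 1:+C, 2:+C, 3:+C, 4:-C, 5:-B, 6:-C, 7:+C, 8:+A, 9:+A, 10:-B, 11:-C, 12:-C, 13:-C, 14:+C
Rule 2 (two of three consecutive points beyond the same 2σ limit) is satisfied at point 9.

rule 2 at point 9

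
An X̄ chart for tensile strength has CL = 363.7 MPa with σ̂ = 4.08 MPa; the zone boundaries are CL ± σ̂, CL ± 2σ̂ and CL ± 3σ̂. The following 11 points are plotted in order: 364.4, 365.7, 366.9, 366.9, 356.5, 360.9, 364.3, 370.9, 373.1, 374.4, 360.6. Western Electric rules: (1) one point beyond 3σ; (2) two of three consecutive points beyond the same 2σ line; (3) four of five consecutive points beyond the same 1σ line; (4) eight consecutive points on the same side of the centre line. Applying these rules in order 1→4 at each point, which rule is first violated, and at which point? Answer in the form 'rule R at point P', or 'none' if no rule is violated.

Zone of each point (C = within 1σ̂, B = 1σ̂–2σ̂, A = 2σ̂–3σ̂, * = beyond 3σ̂; sign = side of CL): 1:+C, 2:+C, 3:+C, 4:+C, 5:-B, 6:-C, 7:+C, 8:+B, 9:+A, 10:+A, 11:-C
Rule 2 (two of three consecutive points beyond the same 2σ limit) is satisfied at point 10.

rule 2 at point 10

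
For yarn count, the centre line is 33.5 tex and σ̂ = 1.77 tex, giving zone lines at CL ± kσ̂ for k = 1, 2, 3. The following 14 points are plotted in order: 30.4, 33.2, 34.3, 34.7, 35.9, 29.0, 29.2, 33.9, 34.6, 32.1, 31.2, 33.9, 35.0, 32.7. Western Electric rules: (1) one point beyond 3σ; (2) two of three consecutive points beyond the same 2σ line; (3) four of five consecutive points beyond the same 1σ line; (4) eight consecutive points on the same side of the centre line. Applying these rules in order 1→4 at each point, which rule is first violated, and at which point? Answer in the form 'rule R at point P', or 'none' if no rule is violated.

Zone of each point (C = within 1σ̂, B = 1σ̂–2σ̂, A = 2σ̂–3σ̂, * = beyond 3σ̂; sign = side of CL): 1:-B, 2:-C, 3:+C, 4:+C, 5:+B, 6:-A, 7:-A, 8:+C, 9:+C, 10:-C, 11:-B, 12:+C, 13:+C, 14:-C
Rule 2 (two of three consecutive points beyond the same 2σ limit) is satisfied at point 7.

rule 2 at point 7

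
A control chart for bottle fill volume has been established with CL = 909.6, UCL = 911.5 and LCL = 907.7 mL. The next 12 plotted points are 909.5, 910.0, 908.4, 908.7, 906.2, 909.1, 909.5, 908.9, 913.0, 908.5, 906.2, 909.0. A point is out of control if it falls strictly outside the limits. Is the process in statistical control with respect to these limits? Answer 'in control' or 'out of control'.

out of control

Compare each point to [907.7, 911.5]: sample 5 = 906.2 < LCL; sample 9 = 913.0 > UCL; sample 11 = 906.2 < LCL.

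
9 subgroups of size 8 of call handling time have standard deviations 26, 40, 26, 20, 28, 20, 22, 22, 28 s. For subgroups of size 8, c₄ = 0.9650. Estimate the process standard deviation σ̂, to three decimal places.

s̄ = (26 + 40 + 26 + 20 + 28 + 20 + 22 + 22 + 28) / 9 = 25.7778
σ̂ = s̄ / c₄ = 25.7778 / 0.9650 = 26.7127

26.713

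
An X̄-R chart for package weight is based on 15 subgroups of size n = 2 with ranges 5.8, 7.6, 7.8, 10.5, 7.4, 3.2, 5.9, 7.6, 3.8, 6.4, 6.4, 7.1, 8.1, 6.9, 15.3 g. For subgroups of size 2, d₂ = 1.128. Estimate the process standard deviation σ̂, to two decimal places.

R̄ = (5.8 + 7.6 + 7.8 + 10.5 + 7.4 + 3.2 + 5.9 + 7.6 + 3.8 + 6.4 + 6.4 + 7.1 + 8.1 + 6.9 + 15.3) / 15 = 7.3200
σ̂ = R̄ / d₂ = 7.3200 / 1.128 = 6.4894

6.49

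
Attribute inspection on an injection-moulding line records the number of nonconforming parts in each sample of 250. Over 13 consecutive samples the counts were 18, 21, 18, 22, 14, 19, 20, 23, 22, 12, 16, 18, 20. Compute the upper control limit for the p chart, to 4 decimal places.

0.1247

p̄ = Σdᵢ / (k·n) = 243 / (13 × 250) = 0.07477
UCL = p̄ + 3·√(p̄(1−p̄)/n) = 0.07477 + 3 × √(0.07477×0.92523/250) = 0.07477 + 3 × 0.01663 = 0.12467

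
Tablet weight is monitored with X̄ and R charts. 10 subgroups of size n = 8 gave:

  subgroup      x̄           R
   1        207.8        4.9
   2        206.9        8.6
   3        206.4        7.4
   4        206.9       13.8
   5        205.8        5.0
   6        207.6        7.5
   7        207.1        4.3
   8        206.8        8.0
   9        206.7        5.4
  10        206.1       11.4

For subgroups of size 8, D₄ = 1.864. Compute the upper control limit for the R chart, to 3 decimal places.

R̄ = (4.9 + 8.6 + 7.4 + 13.8 + 5.0 + 7.5 + 4.3 + 8.0 + 5.4 + 11.4) / 10 = 76.3000 / 10 = 7.6300
UCL_R = D₄·R̄ = 1.864 × 7.6300 = 14.2223

14.222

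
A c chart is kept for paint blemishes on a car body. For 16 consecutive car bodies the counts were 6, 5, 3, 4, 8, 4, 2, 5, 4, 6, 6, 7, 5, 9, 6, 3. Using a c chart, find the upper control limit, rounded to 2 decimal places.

c̄ = (6 + 5 + 3 + 4 + 8 + 4 + 2 + 5 + 4 + 6 + 6 + 7 + 5 + 9 + 6 + 3) / 16 = 83 / 16 = 5.1875
UCL = c̄ + 3√c̄ = 5.1875 + 3 × √5.1875 = 5.1875 + 3 × 2.2776 = 12.0203

12.02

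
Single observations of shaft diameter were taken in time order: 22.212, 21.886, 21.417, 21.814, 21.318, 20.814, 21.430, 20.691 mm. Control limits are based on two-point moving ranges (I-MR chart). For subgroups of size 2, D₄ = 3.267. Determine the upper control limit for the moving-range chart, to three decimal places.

Moving ranges: 0.326, 0.469, 0.397, 0.496, 0.504, 0.616, 0.739; M̄R̄ = 3.5470 / 7 = 0.5067
UCL_MR = D₄·M̄R̄ = 3.267 × 0.5067 = 1.6554

1.655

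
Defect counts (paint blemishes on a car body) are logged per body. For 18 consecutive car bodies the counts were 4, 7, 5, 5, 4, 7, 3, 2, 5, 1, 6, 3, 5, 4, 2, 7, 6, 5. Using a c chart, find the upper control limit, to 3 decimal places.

c̄ = (4 + 7 + 5 + 5 + 4 + 7 + 3 + 2 + 5 + 1 + 6 + 3 + 5 + 4 + 2 + 7 + 6 + 5) / 18 = 81 / 18 = 4.5000
UCL = c̄ + 3√c̄ = 4.5000 + 3 × √4.5000 = 4.5000 + 3 × 2.1213 = 10.8640

10.864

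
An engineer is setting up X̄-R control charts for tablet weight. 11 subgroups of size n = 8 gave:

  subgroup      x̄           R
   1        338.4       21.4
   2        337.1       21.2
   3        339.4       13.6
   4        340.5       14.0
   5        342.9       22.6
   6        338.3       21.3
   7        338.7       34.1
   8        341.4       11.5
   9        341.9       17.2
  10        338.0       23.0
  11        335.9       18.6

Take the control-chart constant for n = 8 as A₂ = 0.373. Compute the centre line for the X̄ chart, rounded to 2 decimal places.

339.32

X̄̄ = (338.4 + 337.1 + 339.4 + 340.5 + 342.9 + 338.3 + 338.7 + 341.4 + 341.9 + 338.0 + 335.9) / 11 = 3732.5000 / 11 = 339.3182
CL = X̄̄ = 339.3182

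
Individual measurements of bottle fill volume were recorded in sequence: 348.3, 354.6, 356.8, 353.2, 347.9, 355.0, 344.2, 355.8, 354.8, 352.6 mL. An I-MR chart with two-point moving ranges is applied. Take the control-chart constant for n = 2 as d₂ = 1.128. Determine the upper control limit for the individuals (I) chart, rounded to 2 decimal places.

367.12

X̄ = (348.3 + 354.6 + 356.8 + 353.2 + 347.9 + 355.0 + 344.2 + 355.8 + 354.8 + 352.6) / 10 = 352.3200
Moving ranges: 6.3, 2.2, 3.6, 5.3, 7.1, 10.8, 11.6, 1.0, 2.2; M̄R̄ = 50.1000 / 9 = 5.5667
UCL = X̄ + 3·M̄R̄/d₂ = 352.3200 + 3 × 5.5667 / 1.128 = 367.1250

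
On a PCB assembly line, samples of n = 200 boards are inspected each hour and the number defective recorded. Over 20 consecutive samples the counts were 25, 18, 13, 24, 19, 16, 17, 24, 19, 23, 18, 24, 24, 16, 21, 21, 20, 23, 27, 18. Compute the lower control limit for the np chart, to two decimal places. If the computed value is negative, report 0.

p̄ = Σdᵢ / (k·n) = 410 / (20 × 200) = 0.10250
LCL = np̄ − 3·√(np̄(1−p̄)) = 20.5000 − 3 × 4.2894 = 7.6319

7.63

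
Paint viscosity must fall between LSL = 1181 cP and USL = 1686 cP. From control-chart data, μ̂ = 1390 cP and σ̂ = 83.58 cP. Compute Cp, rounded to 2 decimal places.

Cp = (USL − LSL) / (6σ̂) = (1686 − 1181) / (6 × 83.58) = 505.0000 / 501.4800 = 1.0070

1.01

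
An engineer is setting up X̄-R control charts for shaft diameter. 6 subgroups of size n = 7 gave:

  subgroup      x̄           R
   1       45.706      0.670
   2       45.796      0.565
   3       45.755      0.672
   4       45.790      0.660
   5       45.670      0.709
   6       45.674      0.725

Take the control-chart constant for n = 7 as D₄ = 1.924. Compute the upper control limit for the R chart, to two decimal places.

1.28

R̄ = (0.670 + 0.565 + 0.672 + 0.660 + 0.709 + 0.725) / 6 = 4.0010 / 6 = 0.6668
UCL_R = D₄·R̄ = 1.924 × 0.6668 = 1.2830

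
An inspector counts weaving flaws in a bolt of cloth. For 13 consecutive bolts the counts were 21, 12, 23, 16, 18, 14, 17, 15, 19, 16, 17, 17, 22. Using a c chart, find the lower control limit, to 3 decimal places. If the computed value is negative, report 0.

4.925

c̄ = (21 + 12 + 23 + 16 + 18 + 14 + 17 + 15 + 19 + 16 + 17 + 17 + 22) / 13 = 227 / 13 = 17.4615
LCL = c̄ − 3√c̄ = 17.4615 − 3 × 4.1787 = 4.9254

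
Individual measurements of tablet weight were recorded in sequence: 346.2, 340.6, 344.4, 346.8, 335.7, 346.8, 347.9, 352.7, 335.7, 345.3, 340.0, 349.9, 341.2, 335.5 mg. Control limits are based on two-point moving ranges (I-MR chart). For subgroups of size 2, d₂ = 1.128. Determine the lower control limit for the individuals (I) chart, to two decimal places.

323.82

X̄ = (346.2 + 340.6 + 344.4 + 346.8 + 335.7 + 346.8 + 347.9 + 352.7 + 335.7 + 345.3 + 340.0 + 349.9 + 341.2 + 335.5) / 14 = 343.4786
Moving ranges: 5.6, 3.8, 2.4, 11.1, 11.1, 1.1, 4.8, 17.0, 9.6, 5.3, 9.9, 8.7, 5.7; M̄R̄ = 96.1000 / 13 = 7.3923
LCL = X̄ − 3·M̄R̄/d₂ = 343.4786 − 3 × 7.3923 / 1.128 = 323.8182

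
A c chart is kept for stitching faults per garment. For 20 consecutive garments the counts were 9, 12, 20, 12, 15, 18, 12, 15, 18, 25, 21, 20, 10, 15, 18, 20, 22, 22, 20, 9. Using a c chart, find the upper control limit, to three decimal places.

28.891

c̄ = (9 + 12 + 20 + 12 + 15 + 18 + 12 + 15 + 18 + 25 + 21 + 20 + 10 + 15 + 18 + 20 + 22 + 22 + 20 + 9) / 20 = 333 / 20 = 16.6500
UCL = c̄ + 3√c̄ = 16.6500 + 3 × √16.6500 = 16.6500 + 3 × 4.0804 = 28.8913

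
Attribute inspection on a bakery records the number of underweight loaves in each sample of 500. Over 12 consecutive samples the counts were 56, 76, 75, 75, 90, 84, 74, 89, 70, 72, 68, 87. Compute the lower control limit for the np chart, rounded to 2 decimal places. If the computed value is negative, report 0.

p̄ = Σdᵢ / (k·n) = 916 / (12 × 500) = 0.15267
LCL = np̄ − 3·√(np̄(1−p̄)) = 76.3333 − 3 × 8.0424 = 52.2062

52.21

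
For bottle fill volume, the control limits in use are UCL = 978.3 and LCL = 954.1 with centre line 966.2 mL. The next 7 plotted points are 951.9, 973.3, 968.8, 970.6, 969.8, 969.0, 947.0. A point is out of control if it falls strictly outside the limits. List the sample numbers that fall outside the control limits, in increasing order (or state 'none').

1, 7

Compare each point to [954.1, 978.3]: sample 1 = 951.9 < LCL; sample 7 = 947.0 < LCL.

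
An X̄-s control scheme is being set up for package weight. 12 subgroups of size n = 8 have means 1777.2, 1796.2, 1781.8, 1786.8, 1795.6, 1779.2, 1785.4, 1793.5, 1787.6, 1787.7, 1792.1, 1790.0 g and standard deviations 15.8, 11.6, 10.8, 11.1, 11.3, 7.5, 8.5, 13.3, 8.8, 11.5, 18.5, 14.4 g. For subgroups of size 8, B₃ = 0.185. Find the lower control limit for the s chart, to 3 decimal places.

s̄ = (15.8 + 11.6 + 10.8 + 11.1 + 11.3 + 7.5 + 8.5 + 13.3 + 8.8 + 11.5 + 18.5 + 14.4) / 12 = 11.9250
LCL_s = B₃·s̄ = 0.185 × 11.9250 = 2.2061

2.206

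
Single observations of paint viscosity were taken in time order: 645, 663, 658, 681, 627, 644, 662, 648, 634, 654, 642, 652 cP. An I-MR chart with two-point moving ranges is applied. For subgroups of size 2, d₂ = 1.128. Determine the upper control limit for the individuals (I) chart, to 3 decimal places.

700.398

X̄ = (645 + 663 + 658 + 681 + 627 + 644 + 662 + 648 + 634 + 654 + 642 + 652) / 12 = 650.8333
Moving ranges: 18, 5, 23, 54, 17, 18, 14, 14, 20, 12, 10; M̄R̄ = 205.0000 / 11 = 18.6364
UCL = X̄ + 3·M̄R̄/d₂ = 650.8333 + 3 × 18.6364 / 1.128 = 700.3981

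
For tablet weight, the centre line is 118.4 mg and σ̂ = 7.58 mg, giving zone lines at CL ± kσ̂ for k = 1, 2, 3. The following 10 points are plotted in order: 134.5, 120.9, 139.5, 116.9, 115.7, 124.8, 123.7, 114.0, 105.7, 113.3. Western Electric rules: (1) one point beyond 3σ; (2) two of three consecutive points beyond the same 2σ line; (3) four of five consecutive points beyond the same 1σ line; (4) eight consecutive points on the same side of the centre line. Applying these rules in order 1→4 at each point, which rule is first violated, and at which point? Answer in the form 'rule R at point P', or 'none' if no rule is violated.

rule 2 at point 3

Zone of each point (C = within 1σ̂, B = 1σ̂–2σ̂, A = 2σ̂–3σ̂, * = beyond 3σ̂; sign = side of CL): 1:+A, 2:+C, 3:+A, 4:-C, 5:-C, 6:+C, 7:+C, 8:-C, 9:-B, 10:-C
Rule 2 (two of three consecutive points beyond the same 2σ limit) is satisfied at point 3.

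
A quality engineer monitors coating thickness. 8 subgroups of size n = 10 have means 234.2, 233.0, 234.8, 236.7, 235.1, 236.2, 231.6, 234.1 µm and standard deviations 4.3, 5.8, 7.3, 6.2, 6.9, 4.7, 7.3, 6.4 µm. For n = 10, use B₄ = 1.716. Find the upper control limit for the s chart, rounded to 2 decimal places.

10.49

s̄ = (4.3 + 5.8 + 7.3 + 6.2 + 6.9 + 4.7 + 7.3 + 6.4) / 8 = 6.1125
UCL_s = B₄·s̄ = 1.716 × 6.1125 = 10.4890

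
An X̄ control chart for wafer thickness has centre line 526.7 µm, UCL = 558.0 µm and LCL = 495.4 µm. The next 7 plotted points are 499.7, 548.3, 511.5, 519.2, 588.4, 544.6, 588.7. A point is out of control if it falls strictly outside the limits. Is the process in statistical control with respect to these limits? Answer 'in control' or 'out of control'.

out of control

Compare each point to [495.4, 558.0]: sample 5 = 588.4 > UCL; sample 7 = 588.7 > UCL.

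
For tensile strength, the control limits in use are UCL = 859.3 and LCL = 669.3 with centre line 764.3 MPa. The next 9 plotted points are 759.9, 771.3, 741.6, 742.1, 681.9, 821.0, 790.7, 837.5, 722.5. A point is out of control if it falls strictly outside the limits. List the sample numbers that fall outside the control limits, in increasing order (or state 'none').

none

All 9 points lie within [669.3, 859.3].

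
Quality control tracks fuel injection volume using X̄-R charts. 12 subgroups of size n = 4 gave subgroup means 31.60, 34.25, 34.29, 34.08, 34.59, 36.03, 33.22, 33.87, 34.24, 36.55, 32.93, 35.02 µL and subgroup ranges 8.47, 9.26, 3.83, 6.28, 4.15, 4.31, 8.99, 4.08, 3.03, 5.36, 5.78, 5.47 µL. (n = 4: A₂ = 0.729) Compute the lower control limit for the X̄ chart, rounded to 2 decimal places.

30.03

X̄̄ = (31.60 + 34.25 + 34.29 + 34.08 + 34.59 + 36.03 + 33.22 + 33.87 + 34.24 + 36.55 + 32.93 + 35.02) / 12 = 410.6700 / 12 = 34.2225
R̄ = (8.47 + 9.26 + 3.83 + 6.28 + 4.15 + 4.31 + 8.99 + 4.08 + 3.03 + 5.36 + 5.78 + 5.47) / 12 = 69.0100 / 12 = 5.7508
LCL = X̄̄ − A₂·R̄ = 34.2225 − 0.729 × 5.7508 = 30.0301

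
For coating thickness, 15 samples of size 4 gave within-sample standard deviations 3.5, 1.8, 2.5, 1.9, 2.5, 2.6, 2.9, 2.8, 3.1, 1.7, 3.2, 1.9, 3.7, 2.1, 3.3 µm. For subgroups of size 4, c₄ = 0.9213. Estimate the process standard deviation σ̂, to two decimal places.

s̄ = (3.5 + 1.8 + 2.5 + 1.9 + 2.5 + 2.6 + 2.9 + 2.8 + 3.1 + 1.7 + 3.2 + 1.9 + 3.7 + 2.1 + 3.3) / 15 = 2.6333
σ̂ = s̄ / c₄ = 2.6333 / 0.9213 = 2.8583

2.86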